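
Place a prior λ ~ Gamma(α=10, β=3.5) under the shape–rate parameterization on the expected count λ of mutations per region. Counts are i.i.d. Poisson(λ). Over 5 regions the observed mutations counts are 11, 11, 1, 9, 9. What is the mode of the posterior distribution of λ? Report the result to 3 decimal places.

λ̂_MAP = 5.882

Σxᵢ = 11+11+1+9+9 = 41, with n = 5.
Posterior ∝ λ^9e^(−3.5λ) · λ^41e^(−5λ) = λ^50e^(−8.5λ), i.e. Gamma(shape=51, rate=8.5).
The mode of a Gamma(a, b) with a ≥ 1 (shape–rate) is (a−1)/b = 50/8.5 ≈ 5.882.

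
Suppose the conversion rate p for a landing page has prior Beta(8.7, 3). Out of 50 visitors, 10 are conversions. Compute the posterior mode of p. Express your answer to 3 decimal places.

p̂_MAP = 0.296

Prior: Beta(8.7, 3).
Data: 10 successes in 50 trials. The binomial likelihood contributes p^10(1−p)^40, so the posterior is Beta(8.7+10, 3+40) = Beta(18.7, 43).
For Beta(a, b) with a, b > 1 the mode is (a−1)/(a+b−2) = 17.7/59.7 ≈ 0.296.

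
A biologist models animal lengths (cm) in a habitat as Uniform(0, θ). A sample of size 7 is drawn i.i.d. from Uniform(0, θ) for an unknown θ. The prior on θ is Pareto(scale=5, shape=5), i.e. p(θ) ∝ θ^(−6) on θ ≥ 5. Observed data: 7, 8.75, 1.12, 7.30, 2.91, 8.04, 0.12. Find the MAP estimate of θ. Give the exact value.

θ̂_MAP = 8.75

The Uniform(0, θ) likelihood is θ^(−n) for θ ≥ max(xᵢ), zero otherwise. Here max(xᵢ) = 8.75.
Posterior ∝ θ^(−6) · θ^(−7) = θ^(−13) on θ ≥ max(5, 8.75) = 8.75.
This density is strictly decreasing in θ, so the posterior mode lies at the lower boundary of the support.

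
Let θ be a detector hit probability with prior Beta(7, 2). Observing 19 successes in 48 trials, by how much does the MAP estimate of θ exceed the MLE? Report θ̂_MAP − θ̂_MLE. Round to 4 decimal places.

MAP − MLE = 0.0587

Posterior is Beta(26, 31); MAP = (26−1)/(57−2) = 25/55 ≈ 0.45455.
MLE ignores the prior: θ̂_MLE = k/n = 19/48 ≈ 0.39583.
Difference = 25/55 − 19/48 = 31/528 ≈ 0.0587.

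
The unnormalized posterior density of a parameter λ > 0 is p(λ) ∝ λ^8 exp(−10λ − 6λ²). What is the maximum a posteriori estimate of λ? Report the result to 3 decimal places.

ℓ'(λ) = 8/λ − 10 − 12λ. Setting this to zero and multiplying by λ: 12λ² + 10λ − 8 = 0.
λ = (−10 + √(10² + 4·12·8)) / (2·12) = (−10 + √484) / 24 = (−10 + 22)/24 = 1/2.
ℓ''(λ) = −8/λ² − 12 < 0, confirming a maximum.

λ̂_MAP = 0.500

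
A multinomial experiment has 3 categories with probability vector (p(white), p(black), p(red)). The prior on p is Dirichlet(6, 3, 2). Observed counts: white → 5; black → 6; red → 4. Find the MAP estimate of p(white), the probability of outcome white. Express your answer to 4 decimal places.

The posterior is Dirichlet(αᵢ + nᵢ) = Dirichlet(11, 9, 6).
For a Dirichlet(a₁,…,a_K) with all aᵢ > 1, the mode has j-th component (aⱼ − 1)/(Σaᵢ − K).
Here Σaᵢ = 26 and K = 3, so p(white) = (11 − 1)/(26 − 3) = 10/23 ≈ 0.4348.

MAP estimate of p(white) = 0.4348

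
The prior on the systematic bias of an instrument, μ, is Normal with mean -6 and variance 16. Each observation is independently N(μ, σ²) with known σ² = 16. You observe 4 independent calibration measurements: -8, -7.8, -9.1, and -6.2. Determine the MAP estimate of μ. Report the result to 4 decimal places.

n = 4; x̄ = ((-8) + (-7.8) + (-9.1) + (-6.2))/4 = -31.1/4 = -7.775.
For a Normal prior and Normal likelihood with known variance, the posterior is Normal; its mode equals its mean, the precision-weighted average.
Prior precision 1/σ₀² = 1/16 = 0.0625; data precision n/σ² = 4/16 = 0.25.
μ̂ = (0.0625·(-6) + 0.25·(-7.775)) / (0.0625 + 0.25) = (-2.31875)/0.3125 = -7.4200.

μ̂_MAP = -7.4200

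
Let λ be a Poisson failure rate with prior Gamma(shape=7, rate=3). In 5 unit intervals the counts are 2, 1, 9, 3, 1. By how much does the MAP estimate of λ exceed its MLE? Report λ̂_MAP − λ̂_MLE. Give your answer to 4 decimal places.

MAP − MLE = -0.4500

Σxᵢ = 16. Posterior is Gamma(23, 8); MAP = (23−1)/8 = 22/8 ≈ 2.75000.
MLE = x̄ = 16/5 ≈ 3.20000.
Difference = 22/8 − 16/5 = -9/20 ≈ -0.4500.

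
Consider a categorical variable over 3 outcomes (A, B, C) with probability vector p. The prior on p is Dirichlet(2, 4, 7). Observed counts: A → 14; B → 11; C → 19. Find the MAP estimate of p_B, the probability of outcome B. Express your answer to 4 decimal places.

MAP estimate of p_B = 0.2593

The posterior is Dirichlet(αᵢ + nᵢ) = Dirichlet(16, 15, 26).
For a Dirichlet(a₁,…,a_K) with all aᵢ > 1, the mode has j-th component (aⱼ − 1)/(Σaᵢ − K).
Here Σaᵢ = 57 and K = 3, so p_B = (15 − 1)/(57 − 3) = 14/54 ≈ 0.2593.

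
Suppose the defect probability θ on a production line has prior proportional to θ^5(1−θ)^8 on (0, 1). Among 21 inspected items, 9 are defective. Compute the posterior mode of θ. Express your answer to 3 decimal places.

The prior density ∝ θ^5(1−θ)^8 is the kernel of Beta(6, 9).
Data: 9 successes in 21 trials. The binomial likelihood contributes θ^9(1−θ)^12, so the posterior is Beta(6+9, 9+12) = Beta(15, 21).
For Beta(a, b) with a, b > 1 the mode is (a−1)/(a+b−2) = 14/34 ≈ 0.412.

θ̂_MAP = 0.412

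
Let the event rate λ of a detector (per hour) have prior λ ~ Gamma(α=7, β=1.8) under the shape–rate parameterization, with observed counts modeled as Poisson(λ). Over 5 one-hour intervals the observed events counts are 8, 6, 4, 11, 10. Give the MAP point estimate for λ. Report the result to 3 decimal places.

λ̂_MAP = 6.618

Σxᵢ = 8+6+4+11+10 = 39, with n = 5.
Posterior ∝ λ^6e^(−1.8λ) · λ^39e^(−5λ) = λ^45e^(−6.8λ), i.e. Gamma(shape=46, rate=6.8).
The mode of a Gamma(a, b) with a ≥ 1 (shape–rate) is (a−1)/b = 45/6.8 ≈ 6.618.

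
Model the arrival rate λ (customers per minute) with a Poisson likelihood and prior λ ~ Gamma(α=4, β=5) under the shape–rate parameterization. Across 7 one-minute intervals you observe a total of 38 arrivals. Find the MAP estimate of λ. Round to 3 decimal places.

Σxᵢ = 38, n = 7.
Posterior ∝ λ^3e^(−5λ) · λ^38e^(−7λ) = λ^41e^(−12λ), i.e. Gamma(shape=42, rate=12).
The mode of a Gamma(a, b) with a ≥ 1 (shape–rate) is (a−1)/b = 41/12 ≈ 3.417.

λ̂_MAP = 3.417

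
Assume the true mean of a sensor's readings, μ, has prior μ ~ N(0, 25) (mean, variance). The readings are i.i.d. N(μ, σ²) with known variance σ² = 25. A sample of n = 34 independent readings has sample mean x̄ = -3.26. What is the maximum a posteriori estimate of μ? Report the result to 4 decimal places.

n = 34, x̄ = -3.26.
For a Normal prior and Normal likelihood with known variance, the posterior is Normal; its mode equals its mean, the precision-weighted average.
Prior precision 1/σ₀² = 1/25 = 0.04; data precision n/σ² = 34/25 = 1.36.
μ̂ = (0.04·0 + 1.36·(-3.26)) / (0.04 + 1.36) = (-4.4336)/1.4 = -2771/875 ≈ -3.1669.

μ̂_MAP = -3.1669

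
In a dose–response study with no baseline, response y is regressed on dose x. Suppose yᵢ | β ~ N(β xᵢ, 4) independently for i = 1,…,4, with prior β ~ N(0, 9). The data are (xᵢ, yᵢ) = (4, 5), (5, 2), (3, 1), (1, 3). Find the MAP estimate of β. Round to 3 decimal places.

log p(β | y) = −Σ(yᵢ − βxᵢ)²/(2·4) − β²/(2·9) + const.
Setting the derivative to zero: Σxᵢ(yᵢ − βxᵢ)/4 − β/9 = 0, so β = Σxᵢyᵢ / (Σxᵢ² + σ²/τ²).
Σxᵢyᵢ = 4·5 + 5·2 + 3·1 + 1·3 = 36; Σxᵢ² = 51; σ²/τ² = 4/9.
β̂_MAP = 36 / (51 + 4/9) = 36/(463/9) = 324/463 ≈ 0.700.

β̂_MAP = 0.700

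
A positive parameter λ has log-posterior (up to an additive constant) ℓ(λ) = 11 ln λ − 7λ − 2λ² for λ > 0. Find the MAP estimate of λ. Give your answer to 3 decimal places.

ℓ'(λ) = 11/λ − 7 − 4λ. Setting this to zero and multiplying by λ: 4λ² + 7λ − 11 = 0.
λ = (−7 + √(7² + 4·4·11)) / (2·4) = (−7 + √225) / 8 = (−7 + 15)/8 = 1.
ℓ''(λ) = −11/λ² − 4 < 0, confirming a maximum.

λ̂_MAP = 1.000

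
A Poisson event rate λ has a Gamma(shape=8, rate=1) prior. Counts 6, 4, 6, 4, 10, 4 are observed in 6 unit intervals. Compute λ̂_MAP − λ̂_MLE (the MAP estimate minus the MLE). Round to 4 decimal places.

MAP − MLE = 0.1905

Σxᵢ = 34. Posterior is Gamma(42, 7); MAP = (42−1)/7 = 41/7 ≈ 5.85714.
MLE = x̄ = 34/6 ≈ 5.66667.
Difference = 41/7 − 34/6 = 4/21 ≈ 0.1905.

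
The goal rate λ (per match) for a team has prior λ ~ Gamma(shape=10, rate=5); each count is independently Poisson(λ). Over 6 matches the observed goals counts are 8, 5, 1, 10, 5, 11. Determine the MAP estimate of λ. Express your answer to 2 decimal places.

λ̂_MAP = 4.45

Σxᵢ = 8+5+1+10+5+11 = 40, with n = 6.
Posterior ∝ λ^9e^(−5λ) · λ^40e^(−6λ) = λ^49e^(−11λ), i.e. Gamma(shape=50, rate=11).
The mode of a Gamma(a, b) with a ≥ 1 (shape–rate) is (a−1)/b = 49/11 ≈ 4.45.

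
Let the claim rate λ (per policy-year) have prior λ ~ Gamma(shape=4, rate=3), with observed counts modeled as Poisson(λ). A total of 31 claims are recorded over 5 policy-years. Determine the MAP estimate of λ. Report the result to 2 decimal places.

λ̂_MAP = 4.25

Σxᵢ = 31, n = 5.
Posterior ∝ λ^3e^(−3λ) · λ^31e^(−5λ) = λ^34e^(−8λ), i.e. Gamma(shape=35, rate=8).
The mode of a Gamma(a, b) with a ≥ 1 (shape–rate) is (a−1)/b = 34/8 ≈ 4.25.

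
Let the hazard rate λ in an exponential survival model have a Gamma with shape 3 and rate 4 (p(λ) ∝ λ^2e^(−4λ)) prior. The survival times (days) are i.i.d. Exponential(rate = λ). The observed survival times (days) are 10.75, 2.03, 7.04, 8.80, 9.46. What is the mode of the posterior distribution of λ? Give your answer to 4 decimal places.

The Exponential(rate=λ) likelihood is ∝ λ^n e^(−λΣtᵢ). Here n = 5 and Σtᵢ = 10.75 + 2.03 + 7.04 + 8.80 + 9.46 = 38.08.
Posterior ∝ λ^2e^(−4λ) · λ^5e^(−38.08λ) = λ^7e^(−42.08λ), i.e. Gamma(8, 42.08).
Mode = (a−1)/b = 7/42.08 ≈ 0.1663.

λ̂_MAP = 0.1663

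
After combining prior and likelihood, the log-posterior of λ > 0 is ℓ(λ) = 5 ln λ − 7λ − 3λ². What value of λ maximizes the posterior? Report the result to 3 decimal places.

ℓ'(λ) = 5/λ − 7 − 6λ. Setting this to zero and multiplying by λ: 6λ² + 7λ − 5 = 0.
λ = (−7 + √(7² + 4·6·5)) / (2·6) = (−7 + √169) / 12 = (−7 + 13)/12 = 1/2.
ℓ''(λ) = −5/λ² − 6 < 0, confirming a maximum.

λ̂_MAP = 0.500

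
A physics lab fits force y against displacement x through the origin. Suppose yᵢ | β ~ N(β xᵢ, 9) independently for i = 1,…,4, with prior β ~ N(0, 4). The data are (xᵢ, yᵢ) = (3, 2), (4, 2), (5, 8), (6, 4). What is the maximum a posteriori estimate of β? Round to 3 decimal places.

log p(β | y) = −Σ(yᵢ − βxᵢ)²/(2·9) − β²/(2·4) + const.
Setting the derivative to zero: Σxᵢ(yᵢ − βxᵢ)/9 − β/4 = 0, so β = Σxᵢyᵢ / (Σxᵢ² + σ²/τ²).
Σxᵢyᵢ = 3·2 + 4·2 + 5·8 + 6·4 = 78; Σxᵢ² = 86; σ²/τ² = 2.25.
β̂_MAP = 78 / (86 + 2.25) = 78/88.25 ≈ 0.884.

β̂_MAP = 0.884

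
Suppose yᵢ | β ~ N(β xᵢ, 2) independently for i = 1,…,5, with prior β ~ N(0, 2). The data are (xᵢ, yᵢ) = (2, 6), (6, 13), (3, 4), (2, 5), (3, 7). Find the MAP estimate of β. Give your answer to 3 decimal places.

β̂_MAP = 2.111

log p(β | y) = −Σ(yᵢ − βxᵢ)²/(2·2) − β²/(2·2) + const.
Setting the derivative to zero: Σxᵢ(yᵢ − βxᵢ)/2 − β/2 = 0, so β = Σxᵢyᵢ / (Σxᵢ² + σ²/τ²).
Σxᵢyᵢ = 2·6 + 6·13 + 3·4 + 2·5 + 3·7 = 133; Σxᵢ² = 62; σ²/τ² = 1.
β̂_MAP = 133 / (62 + 1) = 133/63 ≈ 2.111.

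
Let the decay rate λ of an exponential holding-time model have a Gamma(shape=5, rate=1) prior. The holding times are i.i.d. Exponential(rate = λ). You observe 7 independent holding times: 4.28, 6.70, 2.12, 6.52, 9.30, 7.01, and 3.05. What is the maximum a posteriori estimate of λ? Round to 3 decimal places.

λ̂_MAP = 0.275

The Exponential(rate=λ) likelihood is ∝ λ^n e^(−λΣtᵢ). Here n = 7 and Σtᵢ = 4.28 + 6.70 + 2.12 + 6.52 + 9.30 + 7.01 + 3.05 = 38.98.
Posterior ∝ λ^4e^(−1λ) · λ^7e^(−38.98λ) = λ^11e^(−39.98λ), i.e. Gamma(12, 39.98).
Mode = (a−1)/b = 11/39.98 ≈ 0.275.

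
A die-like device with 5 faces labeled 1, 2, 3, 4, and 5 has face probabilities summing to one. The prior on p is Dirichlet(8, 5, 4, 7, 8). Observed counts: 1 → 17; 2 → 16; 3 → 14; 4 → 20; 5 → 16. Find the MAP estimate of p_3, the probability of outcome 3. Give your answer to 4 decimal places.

MAP estimate: 0.1545

The posterior is Dirichlet(αᵢ + nᵢ) = Dirichlet(25, 21, 18, 27, 24).
For a Dirichlet(a₁,…,a_K) with all aᵢ > 1, the mode has j-th component (aⱼ − 1)/(Σaᵢ − K).
Here Σaᵢ = 115 and K = 5, so p_3 = (18 − 1)/(115 − 5) = 17/110 ≈ 0.1545.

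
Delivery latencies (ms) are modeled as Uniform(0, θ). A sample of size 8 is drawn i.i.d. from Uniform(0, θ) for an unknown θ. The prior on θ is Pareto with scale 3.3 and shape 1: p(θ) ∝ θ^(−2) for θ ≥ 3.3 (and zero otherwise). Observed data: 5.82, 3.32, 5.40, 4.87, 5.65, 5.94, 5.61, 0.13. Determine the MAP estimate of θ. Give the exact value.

θ̂_MAP = 5.94

The Uniform(0, θ) likelihood is θ^(−n) for θ ≥ max(xᵢ), zero otherwise. Here max(xᵢ) = 5.94.
Posterior ∝ θ^(−2) · θ^(−8) = θ^(−10) on θ ≥ max(3.3, 5.94) = 5.94.
This density is strictly decreasing in θ, so the posterior mode lies at the lower boundary of the support.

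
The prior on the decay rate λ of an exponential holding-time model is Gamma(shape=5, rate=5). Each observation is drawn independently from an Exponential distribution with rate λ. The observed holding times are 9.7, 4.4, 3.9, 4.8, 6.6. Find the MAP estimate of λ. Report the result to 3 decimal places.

The Exponential(rate=λ) likelihood is ∝ λ^n e^(−λΣtᵢ). Here n = 5 and Σtᵢ = 9.7 + 4.4 + 3.9 + 4.8 + 6.6 = 29.4.
Posterior ∝ λ^4e^(−5λ) · λ^5e^(−29.4λ) = λ^9e^(−34.4λ), i.e. Gamma(10, 34.4).
Mode = (a−1)/b = 9/34.4 ≈ 0.262.

λ̂_MAP = 0.262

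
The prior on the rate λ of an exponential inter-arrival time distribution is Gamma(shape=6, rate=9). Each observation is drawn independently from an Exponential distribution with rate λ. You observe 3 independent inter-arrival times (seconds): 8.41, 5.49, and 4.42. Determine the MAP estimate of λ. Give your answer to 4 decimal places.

The Exponential(rate=λ) likelihood is ∝ λ^n e^(−λΣtᵢ). Here n = 3 and Σtᵢ = 8.41 + 5.49 + 4.42 = 18.32.
Posterior ∝ λ^5e^(−9λ) · λ^3e^(−18.32λ) = λ^8e^(−27.32λ), i.e. Gamma(9, 27.32).
Mode = (a−1)/b = 8/27.32 ≈ 0.2928.

λ̂_MAP = 0.2928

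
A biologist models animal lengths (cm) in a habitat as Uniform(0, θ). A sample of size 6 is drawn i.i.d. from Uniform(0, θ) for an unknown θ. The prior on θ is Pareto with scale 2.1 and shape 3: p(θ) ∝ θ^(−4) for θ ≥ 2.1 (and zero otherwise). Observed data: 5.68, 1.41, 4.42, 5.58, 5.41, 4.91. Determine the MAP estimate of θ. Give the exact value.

θ̂_MAP = 5.68

The Uniform(0, θ) likelihood is θ^(−n) for θ ≥ max(xᵢ), zero otherwise. Here max(xᵢ) = 5.68.
Posterior ∝ θ^(−4) · θ^(−6) = θ^(−10) on θ ≥ max(2.1, 5.68) = 5.68.
This density is strictly decreasing in θ, so the posterior mode lies at the lower boundary of the support.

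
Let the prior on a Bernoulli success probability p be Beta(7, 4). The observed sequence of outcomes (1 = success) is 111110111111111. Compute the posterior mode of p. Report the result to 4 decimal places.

Prior: Beta(7, 4).
Data: 14 successes in 15 trials (from the sequence). The binomial likelihood contributes p^14(1−p)^1, so the posterior is Beta(7+14, 4+1) = Beta(21, 5).
For Beta(a, b) with a, b > 1 the mode is (a−1)/(a+b−2) = 20/24 ≈ 0.8333.

p̂_MAP = 0.8333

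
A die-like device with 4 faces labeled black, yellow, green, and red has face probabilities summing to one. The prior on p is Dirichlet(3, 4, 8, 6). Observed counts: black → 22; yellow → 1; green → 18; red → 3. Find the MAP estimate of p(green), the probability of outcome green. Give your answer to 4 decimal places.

The posterior is Dirichlet(αᵢ + nᵢ) = Dirichlet(25, 5, 26, 9).
For a Dirichlet(a₁,…,a_K) with all aᵢ > 1, the mode has j-th component (aⱼ − 1)/(Σaᵢ − K).
Here Σaᵢ = 65 and K = 4, so p(green) = (26 − 1)/(65 − 4) = 25/61 ≈ 0.4098.

MAP estimate of p(green) = 0.4098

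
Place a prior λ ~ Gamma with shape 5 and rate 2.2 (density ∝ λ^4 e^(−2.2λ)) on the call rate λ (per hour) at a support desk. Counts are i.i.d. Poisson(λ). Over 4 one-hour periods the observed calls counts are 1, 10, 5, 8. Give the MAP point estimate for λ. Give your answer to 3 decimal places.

λ̂_MAP = 4.516

Σxᵢ = 1+10+5+8 = 24, with n = 4.
Posterior ∝ λ^4e^(−2.2λ) · λ^24e^(−4λ) = λ^28e^(−6.2λ), i.e. Gamma(shape=29, rate=6.2).
The mode of a Gamma(a, b) with a ≥ 1 (shape–rate) is (a−1)/b = 28/6.2 ≈ 4.516.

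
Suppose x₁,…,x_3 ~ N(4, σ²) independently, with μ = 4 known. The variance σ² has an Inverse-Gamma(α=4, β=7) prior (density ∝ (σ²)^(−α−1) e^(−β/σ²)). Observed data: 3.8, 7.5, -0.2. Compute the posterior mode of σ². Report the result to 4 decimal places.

Sum of squared deviations about the known mean: SS = (3.8−4)² + (7.5−4)² + (-0.2−4)² = 29.93.
The Normal likelihood contributes (σ²)^(−n/2) exp(−SS/(2σ²)), so the posterior is Inverse-Gamma(α + n/2, β + SS/2) = Inverse-Gamma(5.5, 21.965).
The mode of Inverse-Gamma(a, b) is b/(a+1) = 21.965/6.5 ≈ 3.3792.

σ̂²_MAP = 3.3792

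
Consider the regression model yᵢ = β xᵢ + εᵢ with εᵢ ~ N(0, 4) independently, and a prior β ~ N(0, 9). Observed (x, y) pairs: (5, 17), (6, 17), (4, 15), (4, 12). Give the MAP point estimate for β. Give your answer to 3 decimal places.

β̂_MAP = 3.157

log p(β | y) = −Σ(yᵢ − βxᵢ)²/(2·4) − β²/(2·9) + const.
Setting the derivative to zero: Σxᵢ(yᵢ − βxᵢ)/4 − β/9 = 0, so β = Σxᵢyᵢ / (Σxᵢ² + σ²/τ²).
Σxᵢyᵢ = 5·17 + 6·17 + 4·15 + 4·12 = 295; Σxᵢ² = 93; σ²/τ² = 4/9.
β̂_MAP = 295 / (93 + 4/9) = 295/(841/9) = 2655/841 ≈ 3.157.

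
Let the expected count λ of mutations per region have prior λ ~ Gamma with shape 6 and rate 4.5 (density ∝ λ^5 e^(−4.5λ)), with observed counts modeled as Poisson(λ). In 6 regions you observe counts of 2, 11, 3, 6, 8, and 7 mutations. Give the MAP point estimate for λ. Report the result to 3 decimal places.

Σxᵢ = 2+11+3+6+8+7 = 37, with n = 6.
Posterior ∝ λ^5e^(−4.5λ) · λ^37e^(−6λ) = λ^42e^(−10.5λ), i.e. Gamma(shape=43, rate=10.5).
The mode of a Gamma(a, b) with a ≥ 1 (shape–rate) is (a−1)/b = 42/10.5 ≈ 4.000.

λ̂_MAP = 4.000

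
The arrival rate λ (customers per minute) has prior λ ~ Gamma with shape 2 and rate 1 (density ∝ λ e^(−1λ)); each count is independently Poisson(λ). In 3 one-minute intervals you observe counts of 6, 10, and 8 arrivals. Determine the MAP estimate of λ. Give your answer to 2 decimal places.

Σxᵢ = 6+10+8 = 24, with n = 3.
Posterior ∝ λe^(−1λ) · λ^24e^(−3λ) = λ^25e^(−4λ), i.e. Gamma(shape=26, rate=4).
The mode of a Gamma(a, b) with a ≥ 1 (shape–rate) is (a−1)/b = 25/4 ≈ 6.25.

λ̂_MAP = 6.25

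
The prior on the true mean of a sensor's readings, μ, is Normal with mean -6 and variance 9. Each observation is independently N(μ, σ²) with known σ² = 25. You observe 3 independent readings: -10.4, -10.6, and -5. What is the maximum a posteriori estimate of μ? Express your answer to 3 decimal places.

μ̂_MAP = -7.385

n = 3; x̄ = ((-10.4) + (-10.6) + (-5))/3 = -26/3 = -26/3 ≈ -8.6667.
For a Normal prior and Normal likelihood with known variance, the posterior is Normal; its mode equals its mean, the precision-weighted average.
Prior precision 1/σ₀² = 1/9; data precision n/σ² = 3/25 = 0.12.
μ̂ = ((1/9)·(-6) + 0.12·(-26/3)) / (1/9 + 0.12) = (-128/75)/(52/225) = -96/13 ≈ -7.385.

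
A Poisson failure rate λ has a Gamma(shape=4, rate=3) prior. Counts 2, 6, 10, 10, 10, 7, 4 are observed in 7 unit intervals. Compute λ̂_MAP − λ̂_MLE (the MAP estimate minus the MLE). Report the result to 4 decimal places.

Σxᵢ = 49. Posterior is Gamma(53, 10); MAP = (53−1)/10 = 52/10 ≈ 5.20000.
MLE = x̄ = 49/7 ≈ 7.00000.
Difference = 52/10 − 49/7 = -9/5 ≈ -1.8000.

MAP − MLE = -1.8000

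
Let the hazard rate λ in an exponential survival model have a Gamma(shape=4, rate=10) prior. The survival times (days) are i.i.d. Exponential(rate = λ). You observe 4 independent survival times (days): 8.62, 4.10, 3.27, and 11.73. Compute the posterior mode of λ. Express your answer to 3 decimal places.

λ̂_MAP = 0.186

The Exponential(rate=λ) likelihood is ∝ λ^n e^(−λΣtᵢ). Here n = 4 and Σtᵢ = 8.62 + 4.10 + 3.27 + 11.73 = 27.72.
Posterior ∝ λ^3e^(−10λ) · λ^4e^(−27.72λ) = λ^7e^(−37.72λ), i.e. Gamma(8, 37.72).
Mode = (a−1)/b = 7/37.72 ≈ 0.186.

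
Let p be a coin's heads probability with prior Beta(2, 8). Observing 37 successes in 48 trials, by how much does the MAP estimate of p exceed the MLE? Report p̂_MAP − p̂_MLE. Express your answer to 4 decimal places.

Posterior is Beta(39, 19); MAP = (39−1)/(58−2) = 38/56 ≈ 0.67857.
MLE ignores the prior: p̂_MLE = k/n = 37/48 ≈ 0.77083.
Difference = 38/56 − 37/48 = -31/336 ≈ -0.0923.

MAP − MLE = -0.0923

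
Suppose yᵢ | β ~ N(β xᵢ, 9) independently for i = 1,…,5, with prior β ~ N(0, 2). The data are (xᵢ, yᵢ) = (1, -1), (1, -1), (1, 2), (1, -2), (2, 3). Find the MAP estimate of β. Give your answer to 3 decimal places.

β̂_MAP = 0.320

log p(β | y) = −Σ(yᵢ − βxᵢ)²/(2·9) − β²/(2·2) + const.
Setting the derivative to zero: Σxᵢ(yᵢ − βxᵢ)/9 − β/2 = 0, so β = Σxᵢyᵢ / (Σxᵢ² + σ²/τ²).
Σxᵢyᵢ = 1·(-1) + 1·(-1) + 1·2 + 1·(-2) + 2·3 = 4; Σxᵢ² = 8; σ²/τ² = 4.5.
β̂_MAP = 4 / (8 + 4.5) = 4/12.5 ≈ 0.320.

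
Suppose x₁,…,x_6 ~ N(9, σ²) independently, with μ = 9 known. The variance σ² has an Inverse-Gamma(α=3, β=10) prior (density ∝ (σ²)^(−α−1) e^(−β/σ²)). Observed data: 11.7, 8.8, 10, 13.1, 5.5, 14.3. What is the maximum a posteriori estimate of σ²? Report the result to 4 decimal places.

σ̂²_MAP = 6.1057

Sum of squared deviations about the known mean: SS = (11.7−9)² + (8.8−9)² + (10−9)² + (13.1−9)² + (5.5−9)² + (14.3−9)² = 65.48.
The Normal likelihood contributes (σ²)^(−n/2) exp(−SS/(2σ²)), so the posterior is Inverse-Gamma(α + n/2, β + SS/2) = Inverse-Gamma(6, 42.74).
The mode of Inverse-Gamma(a, b) is b/(a+1) = 42.74/7 ≈ 6.1057.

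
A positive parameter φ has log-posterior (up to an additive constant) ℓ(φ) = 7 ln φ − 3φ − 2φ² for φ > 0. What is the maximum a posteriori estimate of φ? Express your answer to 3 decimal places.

ℓ'(φ) = 7/φ − 3 − 4φ. Setting this to zero and multiplying by φ: 4φ² + 3φ − 7 = 0.
φ = (−3 + √(3² + 4·4·7)) / (2·4) = (−3 + √121) / 8 = (−3 + 11)/8 = 1.
ℓ''(φ) = −7/φ² − 4 < 0, confirming a maximum.

φ̂_MAP = 1.000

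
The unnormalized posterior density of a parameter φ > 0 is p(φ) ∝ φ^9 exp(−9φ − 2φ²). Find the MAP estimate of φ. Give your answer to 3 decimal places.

φ̂_MAP = 0.750

ℓ'(φ) = 9/φ − 9 − 4φ. Setting this to zero and multiplying by φ: 4φ² + 9φ − 9 = 0.
φ = (−9 + √(9² + 4·4·9)) / (2·4) = (−9 + √225) / 8 = (−9 + 15)/8 = 3/4.
ℓ''(φ) = −9/φ² − 4 < 0, confirming a maximum.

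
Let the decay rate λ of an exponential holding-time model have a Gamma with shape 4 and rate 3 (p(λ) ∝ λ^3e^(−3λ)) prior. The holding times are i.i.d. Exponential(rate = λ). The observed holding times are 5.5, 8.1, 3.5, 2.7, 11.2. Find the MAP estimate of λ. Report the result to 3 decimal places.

λ̂_MAP = 0.235

The Exponential(rate=λ) likelihood is ∝ λ^n e^(−λΣtᵢ). Here n = 5 and Σtᵢ = 5.5 + 8.1 + 3.5 + 2.7 + 11.2 = 31.
Posterior ∝ λ^3e^(−3λ) · λ^5e^(−31λ) = λ^8e^(−34λ), i.e. Gamma(9, 34).
Mode = (a−1)/b = 8/34 ≈ 0.235.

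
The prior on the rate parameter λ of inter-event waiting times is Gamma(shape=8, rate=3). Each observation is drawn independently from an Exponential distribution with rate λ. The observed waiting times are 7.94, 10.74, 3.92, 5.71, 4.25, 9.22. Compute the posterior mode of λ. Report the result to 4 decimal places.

The Exponential(rate=λ) likelihood is ∝ λ^n e^(−λΣtᵢ). Here n = 6 and Σtᵢ = 7.94 + 10.74 + 3.92 + 5.71 + 4.25 + 9.22 = 41.78.
Posterior ∝ λ^7e^(−3λ) · λ^6e^(−41.78λ) = λ^13e^(−44.78λ), i.e. Gamma(14, 44.78).
Mode = (a−1)/b = 13/44.78 ≈ 0.2903.

λ̂_MAP = 0.2903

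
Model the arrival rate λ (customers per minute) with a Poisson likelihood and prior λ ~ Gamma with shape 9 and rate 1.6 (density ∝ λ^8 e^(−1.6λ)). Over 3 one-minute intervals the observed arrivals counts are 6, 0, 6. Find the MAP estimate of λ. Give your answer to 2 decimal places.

Σxᵢ = 6+0+6 = 12, with n = 3.
Posterior ∝ λ^8e^(−1.6λ) · λ^12e^(−3λ) = λ^20e^(−4.6λ), i.e. Gamma(shape=21, rate=4.6).
The mode of a Gamma(a, b) with a ≥ 1 (shape–rate) is (a−1)/b = 20/4.6 ≈ 4.35.

λ̂_MAP = 4.35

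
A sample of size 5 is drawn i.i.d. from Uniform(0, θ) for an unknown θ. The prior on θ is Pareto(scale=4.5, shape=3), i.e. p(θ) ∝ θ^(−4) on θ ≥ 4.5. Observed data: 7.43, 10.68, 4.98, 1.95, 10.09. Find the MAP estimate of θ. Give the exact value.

θ̂_MAP = 10.68

The Uniform(0, θ) likelihood is θ^(−n) for θ ≥ max(xᵢ), zero otherwise. Here max(xᵢ) = 10.68.
Posterior ∝ θ^(−4) · θ^(−5) = θ^(−9) on θ ≥ max(4.5, 10.68) = 10.68.
This density is strictly decreasing in θ, so the posterior mode lies at the lower boundary of the support.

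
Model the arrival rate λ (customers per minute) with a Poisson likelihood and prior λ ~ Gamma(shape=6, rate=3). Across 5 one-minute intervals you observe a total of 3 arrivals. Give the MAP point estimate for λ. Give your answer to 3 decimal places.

λ̂_MAP = 1.000

Σxᵢ = 3, n = 5.
Posterior ∝ λ^5e^(−3λ) · λ^3e^(−5λ) = λ^8e^(−8λ), i.e. Gamma(shape=9, rate=8).
The mode of a Gamma(a, b) with a ≥ 1 (shape–rate) is (a−1)/b = 8/8 ≈ 1.000.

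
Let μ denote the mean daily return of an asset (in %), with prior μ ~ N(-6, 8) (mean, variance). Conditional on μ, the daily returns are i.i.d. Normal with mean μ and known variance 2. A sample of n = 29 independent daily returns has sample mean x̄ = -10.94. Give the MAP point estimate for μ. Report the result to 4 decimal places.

μ̂_MAP = -10.8978

n = 29, x̄ = -10.94.
For a Normal prior and Normal likelihood with known variance, the posterior is Normal; its mode equals its mean, the precision-weighted average.
Prior precision 1/σ₀² = 1/8 = 0.125; data precision n/σ² = 29/2 = 14.5.
μ̂ = (0.125·(-6) + 14.5·(-10.94)) / (0.125 + 14.5) = (-159.38)/14.625 = -2452/225 ≈ -10.8978.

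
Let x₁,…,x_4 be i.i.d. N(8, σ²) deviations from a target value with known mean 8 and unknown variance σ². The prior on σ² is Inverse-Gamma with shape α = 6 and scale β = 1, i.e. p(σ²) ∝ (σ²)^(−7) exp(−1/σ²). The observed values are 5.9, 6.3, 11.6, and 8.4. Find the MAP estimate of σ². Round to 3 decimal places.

Sum of squared deviations about the known mean: SS = (5.9−8)² + (6.3−8)² + (11.6−8)² + (8.4−8)² = 20.42.
The Normal likelihood contributes (σ²)^(−n/2) exp(−SS/(2σ²)), so the posterior is Inverse-Gamma(α + n/2, β + SS/2) = Inverse-Gamma(8, 11.21).
The mode of Inverse-Gamma(a, b) is b/(a+1) = 11.21/9 ≈ 1.246.

σ̂²_MAP = 1.246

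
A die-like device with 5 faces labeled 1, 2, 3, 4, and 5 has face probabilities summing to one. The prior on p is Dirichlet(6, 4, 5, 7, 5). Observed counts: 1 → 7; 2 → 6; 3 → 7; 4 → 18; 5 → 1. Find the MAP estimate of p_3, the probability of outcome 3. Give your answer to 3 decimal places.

MAP estimate: 0.180

The posterior is Dirichlet(αᵢ + nᵢ) = Dirichlet(13, 10, 12, 25, 6).
For a Dirichlet(a₁,…,a_K) with all aᵢ > 1, the mode has j-th component (aⱼ − 1)/(Σaᵢ − K).
Here Σaᵢ = 66 and K = 5, so p_3 = (12 − 1)/(66 − 5) = 11/61 ≈ 0.180.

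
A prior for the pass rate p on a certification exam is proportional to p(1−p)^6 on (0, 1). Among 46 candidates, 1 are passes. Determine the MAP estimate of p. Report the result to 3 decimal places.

p̂_MAP = 0.038

The prior density ∝ p(1−p)^6 is the kernel of Beta(2, 7).
Data: 1 success in 46 trials. The binomial likelihood contributes p(1−p)^45, so the posterior is Beta(2+1, 7+45) = Beta(3, 52).
For Beta(a, b) with a, b > 1 the mode is (a−1)/(a+b−2) = 2/53 ≈ 0.038.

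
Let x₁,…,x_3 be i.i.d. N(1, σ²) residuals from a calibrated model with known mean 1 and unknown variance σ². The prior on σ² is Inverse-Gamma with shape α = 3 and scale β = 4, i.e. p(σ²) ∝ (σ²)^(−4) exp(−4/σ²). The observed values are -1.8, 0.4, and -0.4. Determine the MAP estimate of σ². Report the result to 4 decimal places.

σ̂²_MAP = 1.6509

Sum of squared deviations about the known mean: SS = (-1.8−1)² + (0.4−1)² + (-0.4−1)² = 10.16.
The Normal likelihood contributes (σ²)^(−n/2) exp(−SS/(2σ²)), so the posterior is Inverse-Gamma(α + n/2, β + SS/2) = Inverse-Gamma(4.5, 9.08).
The mode of Inverse-Gamma(a, b) is b/(a+1) = 9.08/5.5 ≈ 1.6509.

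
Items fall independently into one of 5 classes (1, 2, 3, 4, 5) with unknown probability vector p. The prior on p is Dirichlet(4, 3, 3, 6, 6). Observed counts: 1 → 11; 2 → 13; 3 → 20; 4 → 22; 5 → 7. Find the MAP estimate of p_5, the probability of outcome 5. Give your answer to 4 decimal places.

MAP estimate: 0.1333

The posterior is Dirichlet(αᵢ + nᵢ) = Dirichlet(15, 16, 23, 28, 13).
For a Dirichlet(a₁,…,a_K) with all aᵢ > 1, the mode has j-th component (aⱼ − 1)/(Σaᵢ − K).
Here Σaᵢ = 95 and K = 5, so p_5 = (13 − 1)/(95 − 5) = 12/90 ≈ 0.1333.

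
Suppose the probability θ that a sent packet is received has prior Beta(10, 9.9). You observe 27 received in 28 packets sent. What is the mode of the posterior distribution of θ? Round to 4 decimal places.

Prior: Beta(10, 9.9).
Data: 27 successes in 28 trials. The binomial likelihood contributes θ^27(1−θ)^1, so the posterior is Beta(10+27, 9.9+1) = Beta(37, 10.9).
For Beta(a, b) with a, b > 1 the mode is (a−1)/(a+b−2) = 36/45.9 ≈ 0.7843.

θ̂_MAP = 0.7843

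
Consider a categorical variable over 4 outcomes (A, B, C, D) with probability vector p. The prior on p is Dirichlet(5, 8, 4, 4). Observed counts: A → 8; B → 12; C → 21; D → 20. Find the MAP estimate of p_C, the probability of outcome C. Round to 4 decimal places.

MAP estimate of p_C = 0.3077

The posterior is Dirichlet(αᵢ + nᵢ) = Dirichlet(13, 20, 25, 24).
For a Dirichlet(a₁,…,a_K) with all aᵢ > 1, the mode has j-th component (aⱼ − 1)/(Σaᵢ − K).
Here Σaᵢ = 82 and K = 4, so p_C = (25 − 1)/(82 − 4) = 24/78 ≈ 0.3077.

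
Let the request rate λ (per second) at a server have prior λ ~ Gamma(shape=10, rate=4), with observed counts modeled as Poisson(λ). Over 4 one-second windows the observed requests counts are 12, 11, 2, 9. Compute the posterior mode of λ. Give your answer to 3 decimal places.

λ̂_MAP = 5.375

Σxᵢ = 12+11+2+9 = 34, with n = 4.
Posterior ∝ λ^9e^(−4λ) · λ^34e^(−4λ) = λ^43e^(−8λ), i.e. Gamma(shape=44, rate=8).
The mode of a Gamma(a, b) with a ≥ 1 (shape–rate) is (a−1)/b = 43/8 ≈ 5.375.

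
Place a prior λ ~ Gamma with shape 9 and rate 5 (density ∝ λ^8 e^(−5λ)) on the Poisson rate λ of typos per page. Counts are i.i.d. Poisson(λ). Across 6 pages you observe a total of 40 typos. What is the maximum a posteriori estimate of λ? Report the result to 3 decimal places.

λ̂_MAP = 4.364

Σxᵢ = 40, n = 6.
Posterior ∝ λ^8e^(−5λ) · λ^40e^(−6λ) = λ^48e^(−11λ), i.e. Gamma(shape=49, rate=11).
The mode of a Gamma(a, b) with a ≥ 1 (shape–rate) is (a−1)/b = 48/11 ≈ 4.364.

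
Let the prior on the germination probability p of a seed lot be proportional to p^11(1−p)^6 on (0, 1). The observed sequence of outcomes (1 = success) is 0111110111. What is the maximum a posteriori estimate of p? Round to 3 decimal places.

The prior density ∝ p^11(1−p)^6 is the kernel of Beta(12, 7).
Data: 8 successes in 10 trials (from the sequence). The binomial likelihood contributes p^8(1−p)^2, so the posterior is Beta(12+8, 7+2) = Beta(20, 9).
For Beta(a, b) with a, b > 1 the mode is (a−1)/(a+b−2) = 19/27 ≈ 0.704.

p̂_MAP = 0.704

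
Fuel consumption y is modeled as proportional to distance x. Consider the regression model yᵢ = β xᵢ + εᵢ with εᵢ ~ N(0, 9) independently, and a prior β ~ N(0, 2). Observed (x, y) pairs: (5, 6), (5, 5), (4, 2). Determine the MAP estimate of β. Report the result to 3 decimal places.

β̂_MAP = 0.894

log p(β | y) = −Σ(yᵢ − βxᵢ)²/(2·9) − β²/(2·2) + const.
Setting the derivative to zero: Σxᵢ(yᵢ − βxᵢ)/9 − β/2 = 0, so β = Σxᵢyᵢ / (Σxᵢ² + σ²/τ²).
Σxᵢyᵢ = 5·6 + 5·5 + 4·2 = 63; Σxᵢ² = 66; σ²/τ² = 4.5.
β̂_MAP = 63 / (66 + 4.5) = 63/70.5 ≈ 0.894.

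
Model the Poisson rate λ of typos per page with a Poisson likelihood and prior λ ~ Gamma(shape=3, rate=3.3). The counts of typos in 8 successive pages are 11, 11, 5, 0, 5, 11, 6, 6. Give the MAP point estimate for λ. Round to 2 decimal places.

λ̂_MAP = 5.04

Σxᵢ = 11+11+5+0+5+11+6+6 = 55, with n = 8.
Posterior ∝ λ^2e^(−3.3λ) · λ^55e^(−8λ) = λ^57e^(−11.3λ), i.e. Gamma(shape=58, rate=11.3).
The mode of a Gamma(a, b) with a ≥ 1 (shape–rate) is (a−1)/b = 57/11.3 ≈ 5.04.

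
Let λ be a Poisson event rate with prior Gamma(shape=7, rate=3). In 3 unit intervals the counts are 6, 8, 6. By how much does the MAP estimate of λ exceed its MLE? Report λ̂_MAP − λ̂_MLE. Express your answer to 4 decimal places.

MAP − MLE = -2.3333

Σxᵢ = 20. Posterior is Gamma(27, 6); MAP = (27−1)/6 = 26/6 ≈ 4.33333.
MLE = x̄ = 20/3 ≈ 6.66667.
Difference = 26/6 − 20/3 = -7/3 ≈ -2.3333.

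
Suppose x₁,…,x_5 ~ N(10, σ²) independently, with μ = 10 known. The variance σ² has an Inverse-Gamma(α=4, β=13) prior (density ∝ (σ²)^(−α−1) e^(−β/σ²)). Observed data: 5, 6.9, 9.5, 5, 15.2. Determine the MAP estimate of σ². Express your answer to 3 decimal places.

Sum of squared deviations about the known mean: SS = (5−10)² + (6.9−10)² + (9.5−10)² + (5−10)² + (15.2−10)² = 86.9.
The Normal likelihood contributes (σ²)^(−n/2) exp(−SS/(2σ²)), so the posterior is Inverse-Gamma(α + n/2, β + SS/2) = Inverse-Gamma(6.5, 56.45).
The mode of Inverse-Gamma(a, b) is b/(a+1) = 56.45/7.5 ≈ 7.527.

σ̂²_MAP = 7.527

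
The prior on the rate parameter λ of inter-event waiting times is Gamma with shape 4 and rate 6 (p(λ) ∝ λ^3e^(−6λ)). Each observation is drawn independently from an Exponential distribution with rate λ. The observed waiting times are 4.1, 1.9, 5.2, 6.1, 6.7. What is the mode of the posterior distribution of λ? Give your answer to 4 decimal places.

λ̂_MAP = 0.2667

The Exponential(rate=λ) likelihood is ∝ λ^n e^(−λΣtᵢ). Here n = 5 and Σtᵢ = 4.1 + 1.9 + 5.2 + 6.1 + 6.7 = 24.
Posterior ∝ λ^3e^(−6λ) · λ^5e^(−24λ) = λ^8e^(−30λ), i.e. Gamma(9, 30).
Mode = (a−1)/b = 8/30 ≈ 0.2667.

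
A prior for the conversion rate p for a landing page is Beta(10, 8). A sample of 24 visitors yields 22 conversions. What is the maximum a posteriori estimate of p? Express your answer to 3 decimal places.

Prior: Beta(10, 8).
Data: 22 successes in 24 trials. The binomial likelihood contributes p^22(1−p)^2, so the posterior is Beta(10+22, 8+2) = Beta(32, 10).
For Beta(a, b) with a, b > 1 the mode is (a−1)/(a+b−2) = 31/40 ≈ 0.775.

p̂_MAP = 0.775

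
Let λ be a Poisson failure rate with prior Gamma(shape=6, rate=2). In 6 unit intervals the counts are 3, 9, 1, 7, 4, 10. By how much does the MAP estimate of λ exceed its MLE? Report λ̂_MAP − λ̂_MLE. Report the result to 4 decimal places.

MAP − MLE = -0.7917

Σxᵢ = 34. Posterior is Gamma(40, 8); MAP = (40−1)/8 = 39/8 ≈ 4.87500.
MLE = x̄ = 34/6 ≈ 5.66667.
Difference = 39/8 − 34/6 = -19/24 ≈ -0.7917.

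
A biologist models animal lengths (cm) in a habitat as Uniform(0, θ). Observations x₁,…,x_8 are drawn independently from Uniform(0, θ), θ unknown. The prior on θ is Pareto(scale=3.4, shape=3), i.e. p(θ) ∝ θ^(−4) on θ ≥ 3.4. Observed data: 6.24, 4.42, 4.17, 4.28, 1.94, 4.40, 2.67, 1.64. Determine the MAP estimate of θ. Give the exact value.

θ̂_MAP = 6.24

The Uniform(0, θ) likelihood is θ^(−n) for θ ≥ max(xᵢ), zero otherwise. Here max(xᵢ) = 6.24.
Posterior ∝ θ^(−4) · θ^(−8) = θ^(−12) on θ ≥ max(3.4, 6.24) = 6.24.
This density is strictly decreasing in θ, so the posterior mode lies at the lower boundary of the support.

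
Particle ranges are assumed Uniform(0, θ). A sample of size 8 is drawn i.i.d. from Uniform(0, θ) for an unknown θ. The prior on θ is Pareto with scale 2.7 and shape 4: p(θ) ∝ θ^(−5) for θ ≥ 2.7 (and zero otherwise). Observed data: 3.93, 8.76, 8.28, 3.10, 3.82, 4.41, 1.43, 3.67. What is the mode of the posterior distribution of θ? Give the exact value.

The Uniform(0, θ) likelihood is θ^(−n) for θ ≥ max(xᵢ), zero otherwise. Here max(xᵢ) = 8.76.
Posterior ∝ θ^(−5) · θ^(−8) = θ^(−13) on θ ≥ max(2.7, 8.76) = 8.76.
This density is strictly decreasing in θ, so the posterior mode lies at the lower boundary of the support.

θ̂_MAP = 8.76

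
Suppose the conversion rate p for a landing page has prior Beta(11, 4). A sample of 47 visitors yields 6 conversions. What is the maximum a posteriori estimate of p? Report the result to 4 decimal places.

Prior: Beta(11, 4).
Data: 6 successes in 47 trials. The binomial likelihood contributes p^6(1−p)^41, so the posterior is Beta(11+6, 4+41) = Beta(17, 45).
For Beta(a, b) with a, b > 1 the mode is (a−1)/(a+b−2) = 16/60 ≈ 0.2667.

p̂_MAP = 0.2667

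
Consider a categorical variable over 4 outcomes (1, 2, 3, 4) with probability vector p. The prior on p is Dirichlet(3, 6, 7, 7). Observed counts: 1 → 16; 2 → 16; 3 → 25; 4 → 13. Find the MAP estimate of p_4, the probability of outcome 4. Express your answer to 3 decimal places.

MAP estimate: 0.213

The posterior is Dirichlet(αᵢ + nᵢ) = Dirichlet(19, 22, 32, 20).
For a Dirichlet(a₁,…,a_K) with all aᵢ > 1, the mode has j-th component (aⱼ − 1)/(Σaᵢ − K).
Here Σaᵢ = 93 and K = 4, so p_4 = (20 − 1)/(93 − 4) = 19/89 ≈ 0.213.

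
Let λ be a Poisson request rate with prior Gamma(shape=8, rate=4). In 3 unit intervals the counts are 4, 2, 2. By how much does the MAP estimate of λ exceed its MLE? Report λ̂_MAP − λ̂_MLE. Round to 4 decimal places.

Σxᵢ = 8. Posterior is Gamma(16, 7); MAP = (16−1)/7 = 15/7 ≈ 2.14286.
MLE = x̄ = 8/3 ≈ 2.66667.
Difference = 15/7 − 8/3 = -11/21 ≈ -0.5238.

MAP − MLE = -0.5238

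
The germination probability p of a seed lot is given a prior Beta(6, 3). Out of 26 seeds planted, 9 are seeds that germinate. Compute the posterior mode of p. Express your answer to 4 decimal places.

Prior: Beta(6, 3).
Data: 9 successes in 26 trials. The binomial likelihood contributes p^9(1−p)^17, so the posterior is Beta(6+9, 3+17) = Beta(15, 20).
For Beta(a, b) with a, b > 1 the mode is (a−1)/(a+b−2) = 14/33 ≈ 0.4242.

p̂_MAP = 0.4242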